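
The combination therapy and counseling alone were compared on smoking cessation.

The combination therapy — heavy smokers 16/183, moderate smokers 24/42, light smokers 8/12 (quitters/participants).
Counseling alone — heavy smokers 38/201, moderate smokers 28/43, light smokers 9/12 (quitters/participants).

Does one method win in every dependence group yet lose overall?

No

Heavy smokers: the combination therapy 16/183 = 8.7%, counseling alone 38/201 = 18.9% → counseling alone
Moderate smokers: the combination therapy 24/42 = 57.1%, counseling alone 28/43 = 65.1% → counseling alone
Light smokers: the combination therapy 8/12 = 66.7%, counseling alone 9/12 = 75.0% → counseling alone
Overall: the combination therapy 48/237 = 20.3%, counseling alone 75/256 = 29.3% → counseling alone
Counseling alone wins overall and in every dependence group — no reversal.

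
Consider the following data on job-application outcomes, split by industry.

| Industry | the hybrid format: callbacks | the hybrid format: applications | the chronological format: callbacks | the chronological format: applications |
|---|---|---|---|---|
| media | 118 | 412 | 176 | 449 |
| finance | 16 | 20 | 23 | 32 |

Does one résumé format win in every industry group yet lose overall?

Media: the hybrid format 118/412 = 28.6%, the chronological format 176/449 = 39.2% → the chronological format
Finance: the hybrid format 16/20 = 80.0%, the chronological format 23/32 = 71.9% → the hybrid format
Overall: the hybrid format 134/432 = 31.0%, the chronological format 199/481 = 41.4% → the chronological format
Neither sweeps: the hybrid format wins 1 of 2 groups, the chronological format wins 1. The chronological format wins overall but not every group — no Simpson reversal.

No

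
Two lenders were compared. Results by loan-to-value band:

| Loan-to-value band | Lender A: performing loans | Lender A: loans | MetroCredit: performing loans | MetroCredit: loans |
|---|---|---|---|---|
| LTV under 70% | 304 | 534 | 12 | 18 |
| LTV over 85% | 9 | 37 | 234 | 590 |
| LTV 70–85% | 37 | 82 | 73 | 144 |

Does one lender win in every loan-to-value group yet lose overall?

Yes

LTV under 70%: Lender A 304/534 = 56.9%, MetroCredit 12/18 = 66.7% → MetroCredit
LTV over 85%: Lender A 9/37 = 24.3%, MetroCredit 234/590 = 39.7% → MetroCredit
LTV 70–85%: Lender A 37/82 = 45.1%, MetroCredit 73/144 = 50.7% → MetroCredit
Overall: Lender A 350/653 = 53.6%, MetroCredit 319/752 = 42.4% → Lender A
MetroCredit wins each loan-to-value group but Lender A wins overall — the comparison reverses. MetroCredit's loans skew toward LTV over 85%, which has a lower base rate.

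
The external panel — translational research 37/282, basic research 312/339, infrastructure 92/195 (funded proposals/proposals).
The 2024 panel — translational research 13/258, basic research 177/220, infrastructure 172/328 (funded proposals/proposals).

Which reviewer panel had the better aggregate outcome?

the external panel

Translational research: the external panel 37/282 = 13.1%, the 2024 panel 13/258 = 5.0% → the external panel
Basic research: the external panel 312/339 = 92.0%, the 2024 panel 177/220 = 80.5% → the external panel
Infrastructure: the external panel 92/195 = 47.2%, the 2024 panel 172/328 = 52.4% → the 2024 panel
Overall: the external panel 441/816 = 54.0%, the 2024 panel 362/806 = 44.9% → the external panel
(Neither sweeps every proposal group, but the external panel has the higher pooled rate.)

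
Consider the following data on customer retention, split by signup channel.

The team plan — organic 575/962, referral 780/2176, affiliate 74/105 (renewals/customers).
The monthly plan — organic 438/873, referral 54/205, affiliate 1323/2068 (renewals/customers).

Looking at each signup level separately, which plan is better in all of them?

Organic: the team plan 575/962 = 59.8%, the monthly plan 438/873 = 50.2% → the team plan
Referral: the team plan 780/2176 = 35.8%, the monthly plan 54/205 = 26.3% → the team plan
Affiliate: the team plan 74/105 = 70.5%, the monthly plan 1323/2068 = 64.0% → the team plan
The team plan has the higher rate in all 3 groups.

the team plan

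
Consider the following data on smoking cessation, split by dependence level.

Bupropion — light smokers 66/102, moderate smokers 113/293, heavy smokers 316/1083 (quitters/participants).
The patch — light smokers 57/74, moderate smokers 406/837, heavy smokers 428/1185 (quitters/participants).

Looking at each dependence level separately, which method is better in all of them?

Light smokers: bupropion 66/102 = 64.7%, the patch 57/74 = 77.0% → the patch
Moderate smokers: bupropion 113/293 = 38.6%, the patch 406/837 = 48.5% → the patch
Heavy smokers: bupropion 316/1083 = 29.2%, the patch 428/1185 = 36.1% → the patch
The patch has the higher rate in all 3 groups.

the patch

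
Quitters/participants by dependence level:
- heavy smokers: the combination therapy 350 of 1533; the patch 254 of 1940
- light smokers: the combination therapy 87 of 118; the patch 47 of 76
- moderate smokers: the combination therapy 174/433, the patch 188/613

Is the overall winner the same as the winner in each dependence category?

Yes

Heavy smokers: the combination therapy 350/1533 = 22.8%, the patch 254/1940 = 13.1% → the combination therapy
Light smokers: the combination therapy 87/118 = 73.7%, the patch 47/76 = 61.8% → the combination therapy
Moderate smokers: the combination therapy 174/433 = 40.2%, the patch 188/613 = 30.7% → the combination therapy
Overall: the combination therapy 611/2084 = 29.3%, the patch 489/2629 = 18.6% → the combination therapy
The combination therapy wins overall and in every dependence group — no reversal.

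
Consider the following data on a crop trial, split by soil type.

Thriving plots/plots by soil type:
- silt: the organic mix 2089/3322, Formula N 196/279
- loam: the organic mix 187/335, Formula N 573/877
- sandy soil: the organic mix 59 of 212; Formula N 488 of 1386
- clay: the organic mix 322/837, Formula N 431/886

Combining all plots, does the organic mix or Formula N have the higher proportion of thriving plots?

Silt: the organic mix 2089/3322 = 62.9%, Formula N 196/279 = 70.3% → Formula N
Loam: the organic mix 187/335 = 55.8%, Formula N 573/877 = 65.3% → Formula N
Sandy soil: the organic mix 59/212 = 27.8%, Formula N 488/1386 = 35.2% → Formula N
Clay: the organic mix 322/837 = 38.5%, Formula N 431/886 = 48.6% → Formula N
Overall: the organic mix 2657/4706 = 56.5%, Formula N 1688/3428 = 49.2% → the organic mix
(Formula N wins every soil group but the organic mix wins overall — Formula N's plots skew toward the low-rate sandy soil group.)

the organic mix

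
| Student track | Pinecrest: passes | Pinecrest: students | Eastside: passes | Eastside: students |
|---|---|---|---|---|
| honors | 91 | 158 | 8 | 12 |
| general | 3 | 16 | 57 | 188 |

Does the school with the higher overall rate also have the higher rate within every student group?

No

Honors: Pinecrest 91/158 = 57.6%, Eastside 8/12 = 66.7% → Eastside
General: Pinecrest 3/16 = 18.8%, Eastside 57/188 = 30.3% → Eastside
Overall: Pinecrest 94/174 = 54.0%, Eastside 65/200 = 32.5% → Pinecrest
Eastside wins each student group but Pinecrest wins overall — the comparison reverses. Eastside's students skew toward general, which has a lower base rate.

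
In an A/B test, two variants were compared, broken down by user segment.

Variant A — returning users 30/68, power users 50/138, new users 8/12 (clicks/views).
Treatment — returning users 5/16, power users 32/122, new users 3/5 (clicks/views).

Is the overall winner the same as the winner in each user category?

Yes

Returning users: Variant A 30/68 = 44.1%, Treatment 5/16 = 31.2% → Variant A
Power users: Variant A 50/138 = 36.2%, Treatment 32/122 = 26.2% → Variant A
New users: Variant A 8/12 = 66.7%, Treatment 3/5 = 60.0% → Variant A
Overall: Variant A 88/218 = 40.4%, Treatment 40/143 = 28.0% → Variant A
Variant A wins overall and in every user group — no reversal.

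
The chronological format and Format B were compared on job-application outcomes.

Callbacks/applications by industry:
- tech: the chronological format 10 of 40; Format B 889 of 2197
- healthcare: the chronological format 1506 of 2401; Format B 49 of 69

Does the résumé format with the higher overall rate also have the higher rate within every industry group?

No

Tech: the chronological format 10/40 = 25.0%, Format B 889/2197 = 40.5% → Format B
Healthcare: the chronological format 1506/2401 = 62.7%, Format B 49/69 = 71.0% → Format B
Overall: the chronological format 1516/2441 = 62.1%, Format B 938/2266 = 41.4% → the chronological format
Format B wins each industry group but the chronological format wins overall — the comparison reverses. Format B's applications skew toward tech, which has a lower base rate.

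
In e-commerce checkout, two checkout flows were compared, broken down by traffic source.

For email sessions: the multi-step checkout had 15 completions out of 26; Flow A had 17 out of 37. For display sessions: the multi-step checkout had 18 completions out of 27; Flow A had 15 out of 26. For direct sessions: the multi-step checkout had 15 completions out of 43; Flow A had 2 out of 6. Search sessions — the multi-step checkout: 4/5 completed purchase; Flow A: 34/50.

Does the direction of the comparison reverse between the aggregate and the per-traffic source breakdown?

Email: the multi-step checkout 15/26 = 57.7%, Flow A 17/37 = 45.9% → the multi-step checkout
Display: the multi-step checkout 18/27 = 66.7%, Flow A 15/26 = 57.7% → the multi-step checkout
Direct: the multi-step checkout 15/43 = 34.9%, Flow A 2/6 = 33.3% → the multi-step checkout
Search: the multi-step checkout 4/5 = 80.0%, Flow A 34/50 = 68.0% → the multi-step checkout
Overall: the multi-step checkout 52/101 = 51.5%, Flow A 68/119 = 57.1% → Flow A
The multi-step checkout wins each traffic group but Flow A wins overall — the comparison reverses. The multi-step checkout's sessions skew toward direct, which has a lower base rate.

Yes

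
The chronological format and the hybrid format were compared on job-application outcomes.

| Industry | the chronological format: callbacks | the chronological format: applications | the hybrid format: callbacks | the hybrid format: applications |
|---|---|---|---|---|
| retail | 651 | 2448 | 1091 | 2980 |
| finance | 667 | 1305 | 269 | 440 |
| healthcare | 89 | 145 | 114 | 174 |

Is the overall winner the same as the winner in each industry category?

Retail: the chronological format 651/2448 = 26.6%, the hybrid format 1091/2980 = 36.6% → the hybrid format
Finance: the chronological format 667/1305 = 51.1%, the hybrid format 269/440 = 61.1% → the hybrid format
Healthcare: the chronological format 89/145 = 61.4%, the hybrid format 114/174 = 65.5% → the hybrid format
Overall: the chronological format 1407/3898 = 36.1%, the hybrid format 1474/3594 = 41.0% → the hybrid format
The hybrid format wins overall and in every industry group — no reversal.

Yes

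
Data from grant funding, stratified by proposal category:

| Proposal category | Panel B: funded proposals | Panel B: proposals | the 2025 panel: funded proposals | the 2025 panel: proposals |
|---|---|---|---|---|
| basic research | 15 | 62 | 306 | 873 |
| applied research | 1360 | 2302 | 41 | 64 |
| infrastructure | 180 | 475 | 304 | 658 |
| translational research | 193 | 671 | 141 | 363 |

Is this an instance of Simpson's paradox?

Basic research: Panel B 15/62 = 24.2%, the 2025 panel 306/873 = 35.1% → the 2025 panel
Applied research: Panel B 1360/2302 = 59.1%, the 2025 panel 41/64 = 64.1% → the 2025 panel
Infrastructure: Panel B 180/475 = 37.9%, the 2025 panel 304/658 = 46.2% → the 2025 panel
Translational research: Panel B 193/671 = 28.8%, the 2025 panel 141/363 = 38.8% → the 2025 panel
Overall: Panel B 1748/3510 = 49.8%, the 2025 panel 792/1958 = 40.4% → Panel B
The 2025 panel wins each proposal group but Panel B wins overall — the comparison reverses. The 2025 panel's proposals skew toward basic research, which has a lower base rate.

Yes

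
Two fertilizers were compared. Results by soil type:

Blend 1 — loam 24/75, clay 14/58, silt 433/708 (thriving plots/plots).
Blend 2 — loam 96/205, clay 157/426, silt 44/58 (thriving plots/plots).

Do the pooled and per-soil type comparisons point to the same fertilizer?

Loam: Blend 1 24/75 = 32.0%, Blend 2 96/205 = 46.8% → Blend 2
Clay: Blend 1 14/58 = 24.1%, Blend 2 157/426 = 36.9% → Blend 2
Silt: Blend 1 433/708 = 61.2%, Blend 2 44/58 = 75.9% → Blend 2
Overall: Blend 1 471/841 = 56.0%, Blend 2 297/689 = 43.1% → Blend 1
Blend 2 wins each soil group but Blend 1 wins overall — the comparison reverses. Blend 2's plots skew toward clay, which has a lower base rate.

No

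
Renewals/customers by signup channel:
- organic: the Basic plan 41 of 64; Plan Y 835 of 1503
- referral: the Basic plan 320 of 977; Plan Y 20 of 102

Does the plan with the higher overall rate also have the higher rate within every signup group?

No

Organic: the Basic plan 41/64 = 64.1%, Plan Y 835/1503 = 55.6% → the Basic plan
Referral: the Basic plan 320/977 = 32.8%, Plan Y 20/102 = 19.6% → the Basic plan
Overall: the Basic plan 361/1041 = 34.7%, Plan Y 855/1605 = 53.3% → Plan Y
The Basic plan wins each signup group but Plan Y wins overall — the comparison reverses. The Basic plan's customers skew toward referral, which has a lower base rate.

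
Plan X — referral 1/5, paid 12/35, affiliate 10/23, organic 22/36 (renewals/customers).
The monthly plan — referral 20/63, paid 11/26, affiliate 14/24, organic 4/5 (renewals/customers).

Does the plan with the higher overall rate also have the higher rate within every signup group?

No

Referral: Plan X 1/5 = 20.0%, the monthly plan 20/63 = 31.7% → the monthly plan
Paid: Plan X 12/35 = 34.3%, the monthly plan 11/26 = 42.3% → the monthly plan
Affiliate: Plan X 10/23 = 43.5%, the monthly plan 14/24 = 58.3% → the monthly plan
Organic: Plan X 22/36 = 61.1%, the monthly plan 4/5 = 80.0% → the monthly plan
Overall: Plan X 45/99 = 45.5%, the monthly plan 49/118 = 41.5% → Plan X
The monthly plan wins each signup group but Plan X wins overall — the comparison reverses. The monthly plan's customers skew toward referral, which has a lower base rate.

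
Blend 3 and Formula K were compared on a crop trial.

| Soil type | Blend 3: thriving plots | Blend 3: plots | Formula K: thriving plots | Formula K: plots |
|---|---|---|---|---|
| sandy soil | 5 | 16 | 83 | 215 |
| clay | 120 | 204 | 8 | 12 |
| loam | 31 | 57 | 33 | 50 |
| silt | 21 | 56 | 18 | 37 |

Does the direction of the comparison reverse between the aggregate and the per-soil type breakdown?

Sandy soil: Blend 3 5/16 = 31.2%, Formula K 83/215 = 38.6% → Formula K
Clay: Blend 3 120/204 = 58.8%, Formula K 8/12 = 66.7% → Formula K
Loam: Blend 3 31/57 = 54.4%, Formula K 33/50 = 66.0% → Formula K
Silt: Blend 3 21/56 = 37.5%, Formula K 18/37 = 48.6% → Formula K
Overall: Blend 3 177/333 = 53.2%, Formula K 142/314 = 45.2% → Blend 3
Formula K wins each soil group but Blend 3 wins overall — the comparison reverses. Formula K's plots skew toward sandy soil, which has a lower base rate.

Yes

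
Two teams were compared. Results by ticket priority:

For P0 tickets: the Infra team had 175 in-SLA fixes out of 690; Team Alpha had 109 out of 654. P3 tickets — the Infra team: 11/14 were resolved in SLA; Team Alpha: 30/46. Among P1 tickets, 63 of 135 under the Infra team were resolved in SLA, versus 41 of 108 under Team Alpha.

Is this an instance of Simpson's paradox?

P0: the Infra team 175/690 = 25.4%, Team Alpha 109/654 = 16.7% → the Infra team
P3: the Infra team 11/14 = 78.6%, Team Alpha 30/46 = 65.2% → the Infra team
P1: the Infra team 63/135 = 46.7%, Team Alpha 41/108 = 38.0% → the Infra team
Overall: the Infra team 249/839 = 29.7%, Team Alpha 180/808 = 22.3% → the Infra team
The Infra team wins overall and in every ticket group — no reversal.

No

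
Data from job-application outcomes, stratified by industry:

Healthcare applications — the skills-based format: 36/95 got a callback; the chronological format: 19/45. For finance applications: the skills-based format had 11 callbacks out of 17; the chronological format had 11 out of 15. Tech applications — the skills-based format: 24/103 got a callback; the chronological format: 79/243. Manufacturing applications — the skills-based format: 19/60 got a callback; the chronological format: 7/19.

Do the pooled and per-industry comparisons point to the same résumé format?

Healthcare: the skills-based format 36/95 = 37.9%, the chronological format 19/45 = 42.2% → the chronological format
Finance: the skills-based format 11/17 = 64.7%, the chronological format 11/15 = 73.3% → the chronological format
Tech: the skills-based format 24/103 = 23.3%, the chronological format 79/243 = 32.5% → the chronological format
Manufacturing: the skills-based format 19/60 = 31.7%, the chronological format 7/19 = 36.8% → the chronological format
Overall: the skills-based format 90/275 = 32.7%, the chronological format 116/322 = 36.0% → the chronological format
The chronological format wins overall and in every industry group — no reversal.

Yes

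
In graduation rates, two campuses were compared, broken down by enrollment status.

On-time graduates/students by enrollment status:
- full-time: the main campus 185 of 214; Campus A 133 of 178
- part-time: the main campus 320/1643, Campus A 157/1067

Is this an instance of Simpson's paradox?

Full-time: the main campus 185/214 = 86.4%, Campus A 133/178 = 74.7% → the main campus
Part-time: the main campus 320/1643 = 19.5%, Campus A 157/1067 = 14.7% → the main campus
Overall: the main campus 505/1857 = 27.2%, Campus A 290/1245 = 23.3% → the main campus
The main campus wins overall and in every enrollment group — no reversal.

No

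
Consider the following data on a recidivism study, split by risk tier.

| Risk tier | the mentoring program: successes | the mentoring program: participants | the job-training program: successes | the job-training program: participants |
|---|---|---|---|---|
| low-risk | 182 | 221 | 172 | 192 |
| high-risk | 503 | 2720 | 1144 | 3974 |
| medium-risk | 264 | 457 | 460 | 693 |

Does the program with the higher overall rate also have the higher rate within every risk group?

Yes

Low-risk: the mentoring program 182/221 = 82.4%, the job-training program 172/192 = 89.6% → the job-training program
High-risk: the mentoring program 503/2720 = 18.5%, the job-training program 1144/3974 = 28.8% → the job-training program
Medium-risk: the mentoring program 264/457 = 57.8%, the job-training program 460/693 = 66.4% → the job-training program
Overall: the mentoring program 949/3398 = 27.9%, the job-training program 1776/4859 = 36.6% → the job-training program
The job-training program wins overall and in every risk group — no reversal.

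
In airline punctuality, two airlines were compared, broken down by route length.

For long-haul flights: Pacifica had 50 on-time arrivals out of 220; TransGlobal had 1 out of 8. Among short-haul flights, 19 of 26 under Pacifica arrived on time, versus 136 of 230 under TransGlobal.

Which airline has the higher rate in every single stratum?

Long-haul: Pacifica 50/220 = 22.7%, TransGlobal 1/8 = 12.5% → Pacifica
Short-haul: Pacifica 19/26 = 73.1%, TransGlobal 136/230 = 59.1% → Pacifica
Pacifica has the higher rate in both groups.

Pacifica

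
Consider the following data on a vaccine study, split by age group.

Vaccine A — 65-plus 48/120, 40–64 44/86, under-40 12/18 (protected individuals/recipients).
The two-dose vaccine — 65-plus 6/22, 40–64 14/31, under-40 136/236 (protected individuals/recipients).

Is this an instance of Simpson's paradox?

65-plus: Vaccine A 48/120 = 40.0%, the two-dose vaccine 6/22 = 27.3% → Vaccine A
40–64: Vaccine A 44/86 = 51.2%, the two-dose vaccine 14/31 = 45.2% → Vaccine A
Under-40: Vaccine A 12/18 = 66.7%, the two-dose vaccine 136/236 = 57.6% → Vaccine A
Overall: Vaccine A 104/224 = 46.4%, the two-dose vaccine 156/289 = 54.0% → the two-dose vaccine
Vaccine A wins each age group but the two-dose vaccine wins overall — the comparison reverses. Vaccine A's recipients skew toward 65-plus, which has a lower base rate.

Yes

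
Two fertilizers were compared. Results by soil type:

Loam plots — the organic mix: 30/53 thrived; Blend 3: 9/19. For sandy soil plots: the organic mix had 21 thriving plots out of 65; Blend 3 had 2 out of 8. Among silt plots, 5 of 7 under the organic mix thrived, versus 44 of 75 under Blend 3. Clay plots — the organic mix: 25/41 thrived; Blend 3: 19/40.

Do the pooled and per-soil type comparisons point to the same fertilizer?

Loam: the organic mix 30/53 = 56.6%, Blend 3 9/19 = 47.4% → the organic mix
Sandy soil: the organic mix 21/65 = 32.3%, Blend 3 2/8 = 25.0% → the organic mix
Silt: the organic mix 5/7 = 71.4%, Blend 3 44/75 = 58.7% → the organic mix
Clay: the organic mix 25/41 = 61.0%, Blend 3 19/40 = 47.5% → the organic mix
Overall: the organic mix 81/166 = 48.8%, Blend 3 74/142 = 52.1% → Blend 3
The organic mix wins each soil group but Blend 3 wins overall — the comparison reverses. The organic mix's plots skew toward sandy soil, which has a lower base rate.

No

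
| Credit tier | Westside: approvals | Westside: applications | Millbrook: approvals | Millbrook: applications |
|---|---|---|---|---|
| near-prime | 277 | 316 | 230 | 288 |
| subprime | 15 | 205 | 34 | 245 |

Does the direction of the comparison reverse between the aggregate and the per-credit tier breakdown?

No

Near-prime: Westside 277/316 = 87.7%, Millbrook 230/288 = 79.9% → Westside
Subprime: Westside 15/205 = 7.3%, Millbrook 34/245 = 13.9% → Millbrook
Overall: Westside 292/521 = 56.0%, Millbrook 264/533 = 49.5% → Westside
Neither sweeps: Westside wins 1 of 2 groups, Millbrook wins 1. Westside wins overall but not every group — no Simpson reversal.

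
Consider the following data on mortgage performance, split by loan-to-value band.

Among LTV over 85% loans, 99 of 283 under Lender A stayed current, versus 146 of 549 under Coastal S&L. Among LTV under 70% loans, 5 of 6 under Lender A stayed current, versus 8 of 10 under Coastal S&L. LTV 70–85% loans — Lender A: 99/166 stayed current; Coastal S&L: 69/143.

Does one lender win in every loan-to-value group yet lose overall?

LTV over 85%: Lender A 99/283 = 35.0%, Coastal S&L 146/549 = 26.6% → Lender A
LTV under 70%: Lender A 5/6 = 83.3%, Coastal S&L 8/10 = 80.0% → Lender A
LTV 70–85%: Lender A 99/166 = 59.6%, Coastal S&L 69/143 = 48.3% → Lender A
Overall: Lender A 203/455 = 44.6%, Coastal S&L 223/702 = 31.8% → Lender A
Lender A wins overall and in every loan-to-value group — no reversal.

No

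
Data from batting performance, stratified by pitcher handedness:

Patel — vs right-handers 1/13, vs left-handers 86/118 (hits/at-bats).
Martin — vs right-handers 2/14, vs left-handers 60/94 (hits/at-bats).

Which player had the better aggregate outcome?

Vs right-handers: Patel 1/13 = 7.7%, Martin 2/14 = 14.3% → Martin
Vs left-handers: Patel 86/118 = 72.9%, Martin 60/94 = 63.8% → Patel
Overall: Patel 87/131 = 66.4%, Martin 62/108 = 57.4% → Patel
(Neither sweeps every pitcher group, but Patel has the higher pooled rate.)

Patel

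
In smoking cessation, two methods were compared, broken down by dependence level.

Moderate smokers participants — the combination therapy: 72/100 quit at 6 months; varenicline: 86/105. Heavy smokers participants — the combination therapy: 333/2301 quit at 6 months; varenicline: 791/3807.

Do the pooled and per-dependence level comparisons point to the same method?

Yes

Moderate smokers: the combination therapy 72/100 = 72.0%, varenicline 86/105 = 81.9% → varenicline
Heavy smokers: the combination therapy 333/2301 = 14.5%, varenicline 791/3807 = 20.8% → varenicline
Overall: the combination therapy 405/2401 = 16.9%, varenicline 877/3912 = 22.4% → varenicline
Varenicline wins overall and in every dependence group — no reversal.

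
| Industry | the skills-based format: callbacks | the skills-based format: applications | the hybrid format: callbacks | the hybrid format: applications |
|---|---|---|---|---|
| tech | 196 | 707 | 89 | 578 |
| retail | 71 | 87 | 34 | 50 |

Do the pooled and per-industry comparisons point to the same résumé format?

Tech: the skills-based format 196/707 = 27.7%, the hybrid format 89/578 = 15.4% → the skills-based format
Retail: the skills-based format 71/87 = 81.6%, the hybrid format 34/50 = 68.0% → the skills-based format
Overall: the skills-based format 267/794 = 33.6%, the hybrid format 123/628 = 19.6% → the skills-based format
The skills-based format wins overall and in every industry group — no reversal.

Yes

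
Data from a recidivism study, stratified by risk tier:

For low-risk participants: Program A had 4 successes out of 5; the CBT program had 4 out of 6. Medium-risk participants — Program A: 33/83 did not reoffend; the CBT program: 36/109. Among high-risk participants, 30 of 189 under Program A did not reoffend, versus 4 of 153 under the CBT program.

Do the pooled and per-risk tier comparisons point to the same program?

Yes

Low-risk: Program A 4/5 = 80.0%, the CBT program 4/6 = 66.7% → Program A
Medium-risk: Program A 33/83 = 39.8%, the CBT program 36/109 = 33.0% → Program A
High-risk: Program A 30/189 = 15.9%, the CBT program 4/153 = 2.6% → Program A
Overall: Program A 67/277 = 24.2%, the CBT program 44/268 = 16.4% → Program A
Program A wins overall and in every risk group — no reversal.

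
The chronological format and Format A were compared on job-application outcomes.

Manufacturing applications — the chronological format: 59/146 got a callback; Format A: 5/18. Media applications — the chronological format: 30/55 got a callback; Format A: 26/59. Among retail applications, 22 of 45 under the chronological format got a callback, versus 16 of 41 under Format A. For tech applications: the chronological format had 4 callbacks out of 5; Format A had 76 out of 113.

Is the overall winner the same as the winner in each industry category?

Manufacturing: the chronological format 59/146 = 40.4%, Format A 5/18 = 27.8% → the chronological format
Media: the chronological format 30/55 = 54.5%, Format A 26/59 = 44.1% → the chronological format
Retail: the chronological format 22/45 = 48.9%, Format A 16/41 = 39.0% → the chronological format
Tech: the chronological format 4/5 = 80.0%, Format A 76/113 = 67.3% → the chronological format
Overall: the chronological format 115/251 = 45.8%, Format A 123/231 = 53.2% → Format A
The chronological format wins each industry group but Format A wins overall — the comparison reverses. The chronological format's applications skew toward manufacturing, which has a lower base rate.

No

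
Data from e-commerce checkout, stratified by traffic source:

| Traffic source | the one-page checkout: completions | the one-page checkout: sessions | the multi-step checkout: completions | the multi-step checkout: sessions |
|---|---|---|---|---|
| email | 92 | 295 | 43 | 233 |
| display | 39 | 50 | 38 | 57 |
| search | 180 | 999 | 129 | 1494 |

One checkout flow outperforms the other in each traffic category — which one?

Email: the one-page checkout 92/295 = 31.2%, the multi-step checkout 43/233 = 18.5% → the one-page checkout
Display: the one-page checkout 39/50 = 78.0%, the multi-step checkout 38/57 = 66.7% → the one-page checkout
Search: the one-page checkout 180/999 = 18.0%, the multi-step checkout 129/1494 = 8.6% → the one-page checkout
The one-page checkout has the higher rate in all 3 groups.

the one-page checkout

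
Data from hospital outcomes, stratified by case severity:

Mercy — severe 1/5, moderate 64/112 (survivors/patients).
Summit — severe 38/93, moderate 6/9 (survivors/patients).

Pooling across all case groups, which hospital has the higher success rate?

Mercy

Severe: Mercy 1/5 = 20.0%, Summit 38/93 = 40.9% → Summit
Moderate: Mercy 64/112 = 57.1%, Summit 6/9 = 66.7% → Summit
Overall: Mercy 65/117 = 55.6%, Summit 44/102 = 43.1% → Mercy
(Summit wins every case group but Mercy wins overall — Summit's patients skew toward the low-rate severe group.)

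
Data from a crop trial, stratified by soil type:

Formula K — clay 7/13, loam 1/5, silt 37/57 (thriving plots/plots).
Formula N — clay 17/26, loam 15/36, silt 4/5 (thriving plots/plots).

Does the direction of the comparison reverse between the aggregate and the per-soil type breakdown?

Clay: Formula K 7/13 = 53.8%, Formula N 17/26 = 65.4% → Formula N
Loam: Formula K 1/5 = 20.0%, Formula N 15/36 = 41.7% → Formula N
Silt: Formula K 37/57 = 64.9%, Formula N 4/5 = 80.0% → Formula N
Overall: Formula K 45/75 = 60.0%, Formula N 36/67 = 53.7% → Formula K
Formula N wins each soil group but Formula K wins overall — the comparison reverses. Formula N's plots skew toward loam, which has a lower base rate.

Yes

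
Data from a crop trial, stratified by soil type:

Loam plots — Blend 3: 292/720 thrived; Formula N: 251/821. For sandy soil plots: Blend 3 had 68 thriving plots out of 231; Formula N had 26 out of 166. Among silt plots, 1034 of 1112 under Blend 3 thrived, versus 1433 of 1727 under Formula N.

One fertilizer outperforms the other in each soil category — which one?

Blend 3

Loam: Blend 3 292/720 = 40.6%, Formula N 251/821 = 30.6% → Blend 3
Sandy soil: Blend 3 68/231 = 29.4%, Formula N 26/166 = 15.7% → Blend 3
Silt: Blend 3 1034/1112 = 93.0%, Formula N 1433/1727 = 83.0% → Blend 3
Blend 3 has the higher rate in all 3 groups.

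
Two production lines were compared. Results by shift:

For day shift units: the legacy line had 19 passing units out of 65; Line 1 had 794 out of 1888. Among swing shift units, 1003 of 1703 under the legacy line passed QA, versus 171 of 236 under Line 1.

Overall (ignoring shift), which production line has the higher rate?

Day shift: the legacy line 19/65 = 29.2%, Line 1 794/1888 = 42.1% → Line 1
Swing shift: the legacy line 1003/1703 = 58.9%, Line 1 171/236 = 72.5% → Line 1
Overall: the legacy line 1022/1768 = 57.8%, Line 1 965/2124 = 45.4% → the legacy line
(Line 1 wins every shift group but the legacy line wins overall — Line 1's units skew toward the low-rate day shift group.)

the legacy line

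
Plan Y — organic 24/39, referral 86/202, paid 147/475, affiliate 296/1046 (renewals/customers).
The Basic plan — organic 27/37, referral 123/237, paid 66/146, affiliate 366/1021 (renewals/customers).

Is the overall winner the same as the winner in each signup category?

Organic: Plan Y 24/39 = 61.5%, the Basic plan 27/37 = 73.0% → the Basic plan
Referral: Plan Y 86/202 = 42.6%, the Basic plan 123/237 = 51.9% → the Basic plan
Paid: Plan Y 147/475 = 30.9%, the Basic plan 66/146 = 45.2% → the Basic plan
Affiliate: Plan Y 296/1046 = 28.3%, the Basic plan 366/1021 = 35.8% → the Basic plan
Overall: Plan Y 553/1762 = 31.4%, the Basic plan 582/1441 = 40.4% → the Basic plan
The Basic plan wins overall and in every signup group — no reversal.

Yes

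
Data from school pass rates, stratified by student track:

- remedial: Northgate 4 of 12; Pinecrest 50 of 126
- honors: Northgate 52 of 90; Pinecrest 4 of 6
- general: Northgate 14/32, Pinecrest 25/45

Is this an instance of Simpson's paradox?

Yes

Remedial: Northgate 4/12 = 33.3%, Pinecrest 50/126 = 39.7% → Pinecrest
Honors: Northgate 52/90 = 57.8%, Pinecrest 4/6 = 66.7% → Pinecrest
General: Northgate 14/32 = 43.8%, Pinecrest 25/45 = 55.6% → Pinecrest
Overall: Northgate 70/134 = 52.2%, Pinecrest 79/177 = 44.6% → Northgate
Pinecrest wins each student group but Northgate wins overall — the comparison reverses. Pinecrest's students skew toward remedial, which has a lower base rate.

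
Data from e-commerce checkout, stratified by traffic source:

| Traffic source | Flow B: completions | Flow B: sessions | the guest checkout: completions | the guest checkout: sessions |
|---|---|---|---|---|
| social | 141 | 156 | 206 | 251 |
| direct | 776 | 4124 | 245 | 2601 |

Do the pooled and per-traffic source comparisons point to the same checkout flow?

Yes

Social: Flow B 141/156 = 90.4%, the guest checkout 206/251 = 82.1% → Flow B
Direct: Flow B 776/4124 = 18.8%, the guest checkout 245/2601 = 9.4% → Flow B
Overall: Flow B 917/4280 = 21.4%, the guest checkout 451/2852 = 15.8% → Flow B
Flow B wins overall and in every traffic group — no reversal.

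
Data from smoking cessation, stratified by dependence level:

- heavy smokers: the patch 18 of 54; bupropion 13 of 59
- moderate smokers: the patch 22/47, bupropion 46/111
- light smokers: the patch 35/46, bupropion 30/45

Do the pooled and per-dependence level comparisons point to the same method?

Heavy smokers: the patch 18/54 = 33.3%, bupropion 13/59 = 22.0% → the patch
Moderate smokers: the patch 22/47 = 46.8%, bupropion 46/111 = 41.4% → the patch
Light smokers: the patch 35/46 = 76.1%, bupropion 30/45 = 66.7% → the patch
Overall: the patch 75/147 = 51.0%, bupropion 89/215 = 41.4% → the patch
The patch wins overall and in every dependence group — no reversal.

Yes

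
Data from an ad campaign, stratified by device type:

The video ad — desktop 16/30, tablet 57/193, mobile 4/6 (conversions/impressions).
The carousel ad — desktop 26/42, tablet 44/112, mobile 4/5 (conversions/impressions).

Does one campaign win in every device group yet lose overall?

No

Desktop: the video ad 16/30 = 53.3%, the carousel ad 26/42 = 61.9% → the carousel ad
Tablet: the video ad 57/193 = 29.5%, the carousel ad 44/112 = 39.3% → the carousel ad
Mobile: the video ad 4/6 = 66.7%, the carousel ad 4/5 = 80.0% → the carousel ad
Overall: the video ad 77/229 = 33.6%, the carousel ad 74/159 = 46.5% → the carousel ad
The carousel ad wins overall and in every device group — no reversal.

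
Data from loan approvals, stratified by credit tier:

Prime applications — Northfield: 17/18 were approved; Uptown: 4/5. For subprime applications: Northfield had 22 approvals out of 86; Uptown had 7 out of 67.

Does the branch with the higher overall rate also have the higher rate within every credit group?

Prime: Northfield 17/18 = 94.4%, Uptown 4/5 = 80.0% → Northfield
Subprime: Northfield 22/86 = 25.6%, Uptown 7/67 = 10.4% → Northfield
Overall: Northfield 39/104 = 37.5%, Uptown 11/72 = 15.3% → Northfield
Northfield wins overall and in every credit group — no reversal.

Yes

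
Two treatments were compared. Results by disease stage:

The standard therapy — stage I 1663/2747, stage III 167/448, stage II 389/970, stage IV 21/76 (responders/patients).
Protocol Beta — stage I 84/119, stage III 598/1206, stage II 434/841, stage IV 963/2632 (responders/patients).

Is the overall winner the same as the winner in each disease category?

Stage I: the standard therapy 1663/2747 = 60.5%, Protocol Beta 84/119 = 70.6% → Protocol Beta
Stage III: the standard therapy 167/448 = 37.3%, Protocol Beta 598/1206 = 49.6% → Protocol Beta
Stage II: the standard therapy 389/970 = 40.1%, Protocol Beta 434/841 = 51.6% → Protocol Beta
Stage IV: the standard therapy 21/76 = 27.6%, Protocol Beta 963/2632 = 36.6% → Protocol Beta
Overall: the standard therapy 2240/4241 = 52.8%, Protocol Beta 2079/4798 = 43.3% → the standard therapy
Protocol Beta wins each disease group but the standard therapy wins overall — the comparison reverses. Protocol Beta's patients skew toward stage IV, which has a lower base rate.

No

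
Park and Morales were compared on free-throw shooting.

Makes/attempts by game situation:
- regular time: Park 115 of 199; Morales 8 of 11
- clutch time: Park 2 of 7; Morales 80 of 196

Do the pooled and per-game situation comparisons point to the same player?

Regular time: Park 115/199 = 57.8%, Morales 8/11 = 72.7% → Morales
Clutch time: Park 2/7 = 28.6%, Morales 80/196 = 40.8% → Morales
Overall: Park 117/206 = 56.8%, Morales 88/207 = 42.5% → Park
Morales wins each game group but Park wins overall — the comparison reverses. Morales's attempts skew toward clutch time, which has a lower base rate.

No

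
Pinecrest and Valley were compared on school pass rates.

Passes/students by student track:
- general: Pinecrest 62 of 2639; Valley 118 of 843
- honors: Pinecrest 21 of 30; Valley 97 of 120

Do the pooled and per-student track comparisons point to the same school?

Yes

General: Pinecrest 62/2639 = 2.3%, Valley 118/843 = 14.0% → Valley
Honors: Pinecrest 21/30 = 70.0%, Valley 97/120 = 80.8% → Valley
Overall: Pinecrest 83/2669 = 3.1%, Valley 215/963 = 22.3% → Valley
Valley wins overall and in every student group — no reversal.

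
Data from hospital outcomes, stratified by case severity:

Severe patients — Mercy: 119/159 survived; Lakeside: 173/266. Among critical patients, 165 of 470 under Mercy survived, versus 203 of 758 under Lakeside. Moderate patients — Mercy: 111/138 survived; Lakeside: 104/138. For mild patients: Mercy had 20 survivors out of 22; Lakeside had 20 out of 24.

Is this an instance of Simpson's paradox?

Severe: Mercy 119/159 = 74.8%, Lakeside 173/266 = 65.0% → Mercy
Critical: Mercy 165/470 = 35.1%, Lakeside 203/758 = 26.8% → Mercy
Moderate: Mercy 111/138 = 80.4%, Lakeside 104/138 = 75.4% → Mercy
Mild: Mercy 20/22 = 90.9%, Lakeside 20/24 = 83.3% → Mercy
Overall: Mercy 415/789 = 52.6%, Lakeside 500/1186 = 42.2% → Mercy
Mercy wins overall and in every case group — no reversal.

No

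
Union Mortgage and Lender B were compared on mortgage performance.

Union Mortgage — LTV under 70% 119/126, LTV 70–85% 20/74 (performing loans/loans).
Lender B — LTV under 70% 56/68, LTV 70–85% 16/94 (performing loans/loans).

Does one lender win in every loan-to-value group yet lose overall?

No

LTV under 70%: Union Mortgage 119/126 = 94.4%, Lender B 56/68 = 82.4% → Union Mortgage
LTV 70–85%: Union Mortgage 20/74 = 27.0%, Lender B 16/94 = 17.0% → Union Mortgage
Overall: Union Mortgage 139/200 = 69.5%, Lender B 72/162 = 44.4% → Union Mortgage
Union Mortgage wins overall and in every loan-to-value group — no reversal.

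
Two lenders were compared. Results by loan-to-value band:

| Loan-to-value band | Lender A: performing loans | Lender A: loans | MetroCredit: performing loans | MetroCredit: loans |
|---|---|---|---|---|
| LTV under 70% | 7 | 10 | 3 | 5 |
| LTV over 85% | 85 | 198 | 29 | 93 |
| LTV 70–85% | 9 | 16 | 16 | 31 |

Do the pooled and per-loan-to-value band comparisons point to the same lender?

Yes

LTV under 70%: Lender A 7/10 = 70.0%, MetroCredit 3/5 = 60.0% → Lender A
LTV over 85%: Lender A 85/198 = 42.9%, MetroCredit 29/93 = 31.2% → Lender A
LTV 70–85%: Lender A 9/16 = 56.2%, MetroCredit 16/31 = 51.6% → Lender A
Overall: Lender A 101/224 = 45.1%, MetroCredit 48/129 = 37.2% → Lender A
Lender A wins overall and in every loan-to-value group — no reversal.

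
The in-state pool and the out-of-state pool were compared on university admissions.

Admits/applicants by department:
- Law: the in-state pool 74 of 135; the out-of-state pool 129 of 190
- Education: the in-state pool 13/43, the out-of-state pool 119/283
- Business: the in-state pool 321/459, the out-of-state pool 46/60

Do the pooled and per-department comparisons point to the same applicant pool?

No

Law: the in-state pool 74/135 = 54.8%, the out-of-state pool 129/190 = 67.9% → the out-of-state pool
Education: the in-state pool 13/43 = 30.2%, the out-of-state pool 119/283 = 42.0% → the out-of-state pool
Business: the in-state pool 321/459 = 69.9%, the out-of-state pool 46/60 = 76.7% → the out-of-state pool
Overall: the in-state pool 408/637 = 64.1%, the out-of-state pool 294/533 = 55.2% → the in-state pool
The out-of-state pool wins each department group but the in-state pool wins overall — the comparison reverses. The out-of-state pool's applicants skew toward Education, which has a lower base rate.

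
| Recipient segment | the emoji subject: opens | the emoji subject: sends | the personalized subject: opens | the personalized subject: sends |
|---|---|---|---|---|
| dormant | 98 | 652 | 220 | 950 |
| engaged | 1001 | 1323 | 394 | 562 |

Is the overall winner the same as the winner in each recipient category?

Dormant: the emoji subject 98/652 = 15.0%, the personalized subject 220/950 = 23.2% → the personalized subject
Engaged: the emoji subject 1001/1323 = 75.7%, the personalized subject 394/562 = 70.1% → the emoji subject
Overall: the emoji subject 1099/1975 = 55.6%, the personalized subject 614/1512 = 40.6% → the emoji subject
Neither sweeps: the emoji subject wins 1 of 2 groups, the personalized subject wins 1. The emoji subject wins overall but not every group — no Simpson reversal.

No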